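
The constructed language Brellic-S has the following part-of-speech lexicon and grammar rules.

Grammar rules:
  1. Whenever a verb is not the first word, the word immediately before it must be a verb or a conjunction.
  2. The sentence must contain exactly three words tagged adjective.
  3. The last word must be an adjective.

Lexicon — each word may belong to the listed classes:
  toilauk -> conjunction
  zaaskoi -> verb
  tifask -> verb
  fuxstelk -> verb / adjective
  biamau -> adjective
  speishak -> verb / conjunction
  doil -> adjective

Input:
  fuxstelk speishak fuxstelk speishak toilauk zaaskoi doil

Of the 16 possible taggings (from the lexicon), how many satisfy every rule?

1

Candidates per position — 1:fuxstelk {verb,adjective}; 2:speishak {verb,conjunction}; 3:fuxstelk {verb,adjective}; 4:speishak {verb,conjunction}; 5:toilauk {conjunction}; 6:zaaskoi {verb}; 7:doil {adjective}.
There are 16 candidate sequences in total.
The sequences that satisfy every rule: adjective conjunction adjective conjunction conjunction verb adjective.
Count = 1.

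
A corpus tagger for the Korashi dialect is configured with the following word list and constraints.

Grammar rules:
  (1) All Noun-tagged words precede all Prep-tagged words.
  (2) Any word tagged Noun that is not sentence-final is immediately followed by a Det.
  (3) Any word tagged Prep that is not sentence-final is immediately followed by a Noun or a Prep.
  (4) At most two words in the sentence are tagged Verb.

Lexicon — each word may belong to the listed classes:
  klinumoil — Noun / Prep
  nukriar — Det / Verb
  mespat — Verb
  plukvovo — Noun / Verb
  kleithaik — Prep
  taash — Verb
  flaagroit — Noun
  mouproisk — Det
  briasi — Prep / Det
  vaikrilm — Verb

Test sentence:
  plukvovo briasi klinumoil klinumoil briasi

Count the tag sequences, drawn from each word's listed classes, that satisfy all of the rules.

3

Candidates per position — 1:plukvovo {Noun,Verb}; 2:briasi {Prep,Det}; 3:klinumoil {Noun,Prep}; 4:klinumoil {Noun,Prep}; 5:briasi {Prep,Det}.
There are 32 candidate sequences in total.
The sequences that satisfy every rule: Noun Det Prep Prep Prep; Verb Prep Prep Prep Prep; Verb Det Prep Prep Prep.
Count = 3.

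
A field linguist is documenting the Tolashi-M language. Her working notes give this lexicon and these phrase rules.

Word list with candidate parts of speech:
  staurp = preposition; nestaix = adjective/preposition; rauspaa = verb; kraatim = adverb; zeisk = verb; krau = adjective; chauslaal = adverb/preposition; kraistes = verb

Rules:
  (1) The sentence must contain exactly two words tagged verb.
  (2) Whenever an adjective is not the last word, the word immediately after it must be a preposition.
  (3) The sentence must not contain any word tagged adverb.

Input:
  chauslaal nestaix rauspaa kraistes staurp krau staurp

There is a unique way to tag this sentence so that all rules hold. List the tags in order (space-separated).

Candidates per position — 1:chauslaal {adverb,preposition}; 2:nestaix {adjective,preposition}; 3:rauspaa {verb}; 4:kraistes {verb}; 5:staurp {preposition}; 6:krau {adjective}; 7:staurp {preposition}.
If word 1 were adverb, no tagging could satisfy rule 3; so word 1 is preposition.
If word 2 were adjective, no tagging could satisfy rule 2; so word 2 is preposition.
That leaves exactly one tagging: preposition preposition verb verb preposition adjective preposition.
Rule-by-rule: rule 1 ok; rule 2 ok; rule 3 ok.

preposition preposition verb verb preposition adjective preposition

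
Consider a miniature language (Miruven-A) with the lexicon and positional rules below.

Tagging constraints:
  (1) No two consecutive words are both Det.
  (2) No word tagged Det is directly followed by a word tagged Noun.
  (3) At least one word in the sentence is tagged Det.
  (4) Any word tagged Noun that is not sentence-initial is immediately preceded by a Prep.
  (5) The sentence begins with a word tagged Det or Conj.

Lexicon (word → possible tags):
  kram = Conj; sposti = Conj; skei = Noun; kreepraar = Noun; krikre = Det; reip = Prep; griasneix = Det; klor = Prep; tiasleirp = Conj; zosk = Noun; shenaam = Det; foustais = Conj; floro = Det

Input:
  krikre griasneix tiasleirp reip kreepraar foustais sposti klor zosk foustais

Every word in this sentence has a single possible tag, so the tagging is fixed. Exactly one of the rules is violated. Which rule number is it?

Fixed tagging: Det Det Conj Prep Noun Conj Conj Prep Noun Conj.
Applying the rules: R1 ✗, R2 ✓, R3 ✓, R4 ✓, R5 ✓.
Only rule 1 fails.

1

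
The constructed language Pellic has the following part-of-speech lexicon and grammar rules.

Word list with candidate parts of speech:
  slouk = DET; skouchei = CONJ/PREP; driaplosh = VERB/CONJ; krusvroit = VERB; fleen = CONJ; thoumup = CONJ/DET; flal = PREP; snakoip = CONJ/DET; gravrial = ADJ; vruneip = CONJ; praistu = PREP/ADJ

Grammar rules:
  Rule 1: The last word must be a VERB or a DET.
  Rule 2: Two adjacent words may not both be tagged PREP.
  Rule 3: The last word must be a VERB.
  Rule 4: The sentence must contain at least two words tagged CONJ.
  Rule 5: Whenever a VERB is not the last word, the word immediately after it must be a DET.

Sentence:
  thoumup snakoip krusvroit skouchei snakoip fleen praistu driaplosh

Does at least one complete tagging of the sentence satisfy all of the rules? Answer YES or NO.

Candidates per position — 1:thoumup {CONJ,DET}; 2:snakoip {CONJ,DET}; 3:krusvroit {VERB}; 4:skouchei {CONJ,PREP}; 5:snakoip {CONJ,DET}; 6:fleen {CONJ}; 7:praistu {PREP,ADJ}; 8:driaplosh {VERB,CONJ}.
Rule 5 cannot be satisfied by any choice of tags from the lexicon.
So there is no consistent tagging.

NO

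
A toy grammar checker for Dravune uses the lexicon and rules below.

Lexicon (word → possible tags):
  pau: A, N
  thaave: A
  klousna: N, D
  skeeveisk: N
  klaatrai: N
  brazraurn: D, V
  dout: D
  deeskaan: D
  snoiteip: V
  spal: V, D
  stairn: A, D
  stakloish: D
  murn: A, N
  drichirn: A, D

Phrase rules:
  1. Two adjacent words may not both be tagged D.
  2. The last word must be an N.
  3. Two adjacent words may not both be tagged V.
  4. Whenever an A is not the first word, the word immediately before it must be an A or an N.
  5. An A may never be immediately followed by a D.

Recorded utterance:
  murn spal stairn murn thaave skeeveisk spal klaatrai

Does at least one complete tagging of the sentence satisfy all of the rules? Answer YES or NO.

YES

Candidates per position — 1:murn {A,N}; 2:spal {V,D}; 3:stairn {A,D}; 4:murn {A,N}; 5:thaave {A}; 6:skeeveisk {N}; 7:spal {V,D}; 8:klaatrai {N}.
One satisfying assignment: N V D N A N V N.
Rule-by-rule: rule 1 satisfied; rule 2 satisfied; rule 3 satisfied; rule 4 satisfied; rule 5 satisfied.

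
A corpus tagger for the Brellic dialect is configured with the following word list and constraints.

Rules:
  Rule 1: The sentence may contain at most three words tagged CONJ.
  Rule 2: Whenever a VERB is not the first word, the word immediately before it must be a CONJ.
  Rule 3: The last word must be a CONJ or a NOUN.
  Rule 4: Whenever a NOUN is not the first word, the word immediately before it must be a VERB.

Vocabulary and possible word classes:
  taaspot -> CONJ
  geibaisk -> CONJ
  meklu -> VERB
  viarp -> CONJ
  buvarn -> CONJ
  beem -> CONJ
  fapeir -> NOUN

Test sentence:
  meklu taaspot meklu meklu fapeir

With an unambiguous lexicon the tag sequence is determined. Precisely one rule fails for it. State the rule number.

2

Fixed tagging: VERB CONJ VERB VERB NOUN.
Applying the rules: R1 pass, R2 fail, R3 pass, R4 pass.
Only rule 2 fails.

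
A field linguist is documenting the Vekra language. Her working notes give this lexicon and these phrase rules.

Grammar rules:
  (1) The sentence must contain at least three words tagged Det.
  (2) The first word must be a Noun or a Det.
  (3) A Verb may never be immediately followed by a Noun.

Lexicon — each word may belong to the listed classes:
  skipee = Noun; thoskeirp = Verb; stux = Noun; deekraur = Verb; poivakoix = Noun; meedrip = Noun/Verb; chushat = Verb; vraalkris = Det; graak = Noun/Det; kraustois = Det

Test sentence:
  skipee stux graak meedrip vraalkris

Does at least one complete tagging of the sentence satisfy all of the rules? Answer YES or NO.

Candidates per position — 1:skipee {Noun}; 2:stux {Noun}; 3:graak {Noun,Det}; 4:meedrip {Noun,Verb}; 5:vraalkris {Det}.
Rule 1 cannot be satisfied by any choice of tags from the lexicon.
So there is no consistent tagging.

NO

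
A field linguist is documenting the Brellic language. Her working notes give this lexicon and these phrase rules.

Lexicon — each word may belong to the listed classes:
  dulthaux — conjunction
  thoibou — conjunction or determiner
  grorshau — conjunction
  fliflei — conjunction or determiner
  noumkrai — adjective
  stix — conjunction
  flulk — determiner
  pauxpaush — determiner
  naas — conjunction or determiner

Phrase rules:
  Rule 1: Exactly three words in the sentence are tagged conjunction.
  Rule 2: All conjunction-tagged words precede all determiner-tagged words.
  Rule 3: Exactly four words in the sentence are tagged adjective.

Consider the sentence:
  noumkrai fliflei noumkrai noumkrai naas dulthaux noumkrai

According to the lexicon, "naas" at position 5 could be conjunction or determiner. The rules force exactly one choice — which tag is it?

conjunction

Candidates per position — 1:noumkrai {adjective}; 2:fliflei {conjunction,determiner}; 3:noumkrai {adjective}; 4:noumkrai {adjective}; 5:naas {conjunction,determiner}; 6:dulthaux {conjunction}; 7:noumkrai {adjective}.
Position 2: tagging it determiner would leave rule 1 unsatisfiable, so it must be conjunction.
Position 5: tagging it determiner would leave rule 1 unsatisfiable, so it must be conjunction.
The only consistent sequence is: adjective conjunction adjective adjective conjunction conjunction adjective.
Check: rule 1 ✓; rule 2 ✓; rule 3 ✓.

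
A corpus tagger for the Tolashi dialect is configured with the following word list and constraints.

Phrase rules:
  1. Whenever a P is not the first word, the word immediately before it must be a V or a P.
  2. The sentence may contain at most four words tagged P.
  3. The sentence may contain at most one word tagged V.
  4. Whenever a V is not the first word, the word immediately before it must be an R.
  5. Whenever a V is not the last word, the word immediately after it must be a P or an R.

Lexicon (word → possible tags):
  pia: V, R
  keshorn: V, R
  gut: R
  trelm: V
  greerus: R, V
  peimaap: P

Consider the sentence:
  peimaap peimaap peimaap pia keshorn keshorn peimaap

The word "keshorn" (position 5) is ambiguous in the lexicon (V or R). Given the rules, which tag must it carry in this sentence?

R

Candidates per position — 1:peimaap {P}; 2:peimaap {P}; 3:peimaap {P}; 4:pia {V,R}; 5:keshorn {V,R}; 6:keshorn {V,R}; 7:peimaap {P}.
Word 4 cannot be V — rule 4 would then fail for every completion. It is R.
Word 6 cannot be R — rule 1 would then fail for every completion. It is V.
Word 5 cannot be V — rule 3 would then fail for every completion. It is R.
The only consistent sequence is: P P P R R V P.
Checking: rule 1 ok; rule 2 ok; rule 3 ok; rule 4 ok; rule 5 ok.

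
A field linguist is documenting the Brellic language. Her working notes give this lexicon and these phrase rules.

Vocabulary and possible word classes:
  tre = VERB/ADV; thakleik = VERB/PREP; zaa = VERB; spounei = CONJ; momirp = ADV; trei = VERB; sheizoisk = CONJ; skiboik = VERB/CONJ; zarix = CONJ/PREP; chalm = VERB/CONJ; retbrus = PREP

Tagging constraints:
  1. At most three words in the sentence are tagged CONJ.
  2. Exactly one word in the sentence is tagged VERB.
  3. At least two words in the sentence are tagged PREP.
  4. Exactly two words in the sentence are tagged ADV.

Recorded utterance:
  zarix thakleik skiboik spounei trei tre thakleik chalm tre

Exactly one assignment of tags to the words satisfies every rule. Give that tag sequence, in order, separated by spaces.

PREP PREP CONJ CONJ VERB ADV PREP CONJ ADV

Candidates per position — 1:zarix {CONJ,PREP}; 2:thakleik {VERB,PREP}; 3:skiboik {VERB,CONJ}; 4:spounei {CONJ}; 5:trei {VERB}; 6:tre {VERB,ADV}; 7:thakleik {VERB,PREP}; 8:chalm {VERB,CONJ}; 9:tre {VERB,ADV}.
If word 2 were VERB, no tagging could satisfy rule 2; so word 2 is PREP.
If word 3 were VERB, no tagging could satisfy rule 2; so word 3 is CONJ.
If word 6 were VERB, no tagging could satisfy rule 2; so word 6 is ADV.
If word 7 were VERB, no tagging could satisfy rule 2; so word 7 is PREP.
If word 8 were VERB, no tagging could satisfy rule 2; so word 8 is CONJ.
If word 9 were VERB, no tagging could satisfy rule 2; so word 9 is ADV.
If word 1 were CONJ, no tagging could satisfy rule 1; so word 1 is PREP.
The unique satisfying tagging is: PREP PREP CONJ CONJ VERB ADV PREP CONJ ADV.
Rule-by-rule: rule 1 holds; rule 2 holds; rule 3 holds; rule 4 holds.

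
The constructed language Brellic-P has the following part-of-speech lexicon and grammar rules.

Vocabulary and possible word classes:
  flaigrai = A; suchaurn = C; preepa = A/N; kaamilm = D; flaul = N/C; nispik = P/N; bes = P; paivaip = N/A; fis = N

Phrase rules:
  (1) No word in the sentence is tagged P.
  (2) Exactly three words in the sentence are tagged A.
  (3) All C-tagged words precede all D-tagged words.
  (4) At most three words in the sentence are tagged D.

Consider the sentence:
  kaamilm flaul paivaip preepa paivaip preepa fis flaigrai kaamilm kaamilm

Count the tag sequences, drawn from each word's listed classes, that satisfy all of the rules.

6

Candidates per position — 1:kaamilm {D}; 2:flaul {N,C}; 3:paivaip {N,A}; 4:preepa {A,N}; 5:paivaip {N,A}; 6:preepa {A,N}; 7:fis {N}; 8:flaigrai {A}; 9:kaamilm {D}; 10:kaamilm {D}.
There are 32 candidate sequences in total.
Checking each against the rules leaves 6 sequences.
Count = 6.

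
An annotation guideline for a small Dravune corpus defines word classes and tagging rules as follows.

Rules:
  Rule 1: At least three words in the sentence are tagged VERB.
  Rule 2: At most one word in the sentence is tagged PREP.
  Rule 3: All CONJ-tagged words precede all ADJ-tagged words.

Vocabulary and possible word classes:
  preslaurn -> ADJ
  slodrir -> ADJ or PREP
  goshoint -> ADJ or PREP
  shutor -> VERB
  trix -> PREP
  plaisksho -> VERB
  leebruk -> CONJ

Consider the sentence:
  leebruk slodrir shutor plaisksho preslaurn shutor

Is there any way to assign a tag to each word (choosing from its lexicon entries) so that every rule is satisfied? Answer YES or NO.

YES

Candidates per position — 1:leebruk {CONJ}; 2:slodrir {ADJ,PREP}; 3:shutor {VERB}; 4:plaisksho {VERB}; 5:preslaurn {ADJ}; 6:shutor {VERB}.
One satisfying assignment: CONJ ADJ VERB VERB ADJ VERB.
Rule-by-rule: rule 1 holds; rule 2 holds; rule 3 holds.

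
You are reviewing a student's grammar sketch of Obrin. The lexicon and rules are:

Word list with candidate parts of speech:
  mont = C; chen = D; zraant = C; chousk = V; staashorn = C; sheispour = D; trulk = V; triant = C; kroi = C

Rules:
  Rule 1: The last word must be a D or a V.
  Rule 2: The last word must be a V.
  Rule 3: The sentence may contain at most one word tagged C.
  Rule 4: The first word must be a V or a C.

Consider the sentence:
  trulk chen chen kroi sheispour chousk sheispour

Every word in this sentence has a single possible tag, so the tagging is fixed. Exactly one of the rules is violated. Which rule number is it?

2

Fixed tagging: V D D C D V D.
Rule check: R1 ✓, R2 ✗, R3 ✓, R4 ✓.
Only rule 2 fails.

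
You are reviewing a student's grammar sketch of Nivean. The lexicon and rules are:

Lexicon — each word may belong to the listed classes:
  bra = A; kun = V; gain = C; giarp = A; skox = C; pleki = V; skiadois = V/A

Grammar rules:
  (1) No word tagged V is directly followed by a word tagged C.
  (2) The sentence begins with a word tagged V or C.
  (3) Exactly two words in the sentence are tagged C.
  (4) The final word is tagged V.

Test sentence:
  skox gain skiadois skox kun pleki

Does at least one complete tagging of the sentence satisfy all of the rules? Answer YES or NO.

NO

Candidates per position — 1:skox {C}; 2:gain {C}; 3:skiadois {V,A}; 4:skox {C}; 5:kun {V}; 6:pleki {V}.
Rule 3 cannot be satisfied by any choice of tags from the lexicon.
So there is no consistent tagging.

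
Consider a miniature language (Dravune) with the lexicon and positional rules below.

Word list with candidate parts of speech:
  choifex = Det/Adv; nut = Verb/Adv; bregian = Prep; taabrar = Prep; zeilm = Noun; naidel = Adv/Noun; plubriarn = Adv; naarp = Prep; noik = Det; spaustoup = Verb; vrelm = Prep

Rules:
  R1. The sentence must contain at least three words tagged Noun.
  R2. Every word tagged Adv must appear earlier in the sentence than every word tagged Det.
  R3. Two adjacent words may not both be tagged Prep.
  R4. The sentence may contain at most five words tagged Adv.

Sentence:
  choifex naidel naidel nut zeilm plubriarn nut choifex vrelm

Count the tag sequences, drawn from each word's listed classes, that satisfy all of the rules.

8

Candidates per position — 1:choifex {Det,Adv}; 2:naidel {Adv,Noun}; 3:naidel {Adv,Noun}; 4:nut {Verb,Adv}; 5:zeilm {Noun}; 6:plubriarn {Adv}; 7:nut {Verb,Adv}; 8:choifex {Det,Adv}; 9:vrelm {Prep}.
There are 64 candidate sequences in total.
Checking each against the rules leaves 8 sequences.
Count = 8.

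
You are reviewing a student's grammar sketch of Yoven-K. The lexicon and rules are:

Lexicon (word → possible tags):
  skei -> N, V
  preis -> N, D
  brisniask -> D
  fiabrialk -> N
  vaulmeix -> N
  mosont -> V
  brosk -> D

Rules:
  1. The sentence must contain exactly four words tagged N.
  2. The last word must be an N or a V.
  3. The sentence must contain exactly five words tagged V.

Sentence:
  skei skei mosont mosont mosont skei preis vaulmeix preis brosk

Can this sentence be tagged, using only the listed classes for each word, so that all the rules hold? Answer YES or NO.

Candidates per position — 1:skei {N,V}; 2:skei {N,V}; 3:mosont {V}; 4:mosont {V}; 5:mosont {V}; 6:skei {N,V}; 7:preis {N,D}; 8:vaulmeix {N}; 9:preis {N,D}; 10:brosk {D}.
Rule 2 cannot be satisfied by any choice of tags from the lexicon.
So there is no consistent tagging.

NO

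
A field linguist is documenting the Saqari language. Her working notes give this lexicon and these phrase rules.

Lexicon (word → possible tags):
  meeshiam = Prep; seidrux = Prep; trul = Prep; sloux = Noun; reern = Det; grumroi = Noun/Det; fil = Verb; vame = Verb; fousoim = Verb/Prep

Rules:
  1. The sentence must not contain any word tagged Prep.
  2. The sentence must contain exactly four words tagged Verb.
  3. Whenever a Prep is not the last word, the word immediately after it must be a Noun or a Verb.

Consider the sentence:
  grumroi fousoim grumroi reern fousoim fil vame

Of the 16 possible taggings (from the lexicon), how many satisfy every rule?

4

Candidates per position — 1:grumroi {Noun,Det}; 2:fousoim {Verb,Prep}; 3:grumroi {Noun,Det}; 4:reern {Det}; 5:fousoim {Verb,Prep}; 6:fil {Verb}; 7:vame {Verb}.
There are 16 candidate sequences in total.
The sequences that satisfy every rule: Noun Verb Noun Det Verb Verb Verb; Noun Verb Det Det Verb Verb Verb; Det Verb Noun Det Verb Verb Verb; Det Verb Det Det Verb Verb Verb.
Count = 4.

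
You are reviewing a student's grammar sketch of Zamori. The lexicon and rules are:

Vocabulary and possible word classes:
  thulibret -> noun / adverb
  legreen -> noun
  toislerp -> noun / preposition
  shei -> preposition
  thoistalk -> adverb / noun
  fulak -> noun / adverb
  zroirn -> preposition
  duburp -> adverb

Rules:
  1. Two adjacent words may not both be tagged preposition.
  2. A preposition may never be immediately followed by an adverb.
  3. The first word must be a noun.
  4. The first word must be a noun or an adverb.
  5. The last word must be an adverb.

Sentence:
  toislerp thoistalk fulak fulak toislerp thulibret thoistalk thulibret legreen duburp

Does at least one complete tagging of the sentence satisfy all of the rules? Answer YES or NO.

YES

Candidates per position — 1:toislerp {noun,preposition}; 2:thoistalk {adverb,noun}; 3:fulak {noun,adverb}; 4:fulak {noun,adverb}; 5:toislerp {noun,preposition}; 6:thulibret {noun,adverb}; 7:thoistalk {adverb,noun}; 8:thulibret {noun,adverb}; 9:legreen {noun}; 10:duburp {adverb}.
One satisfying assignment: noun adverb noun noun preposition noun adverb adverb noun adverb.
Check: rule 1 holds; rule 2 holds; rule 3 holds; rule 4 holds; rule 5 holds.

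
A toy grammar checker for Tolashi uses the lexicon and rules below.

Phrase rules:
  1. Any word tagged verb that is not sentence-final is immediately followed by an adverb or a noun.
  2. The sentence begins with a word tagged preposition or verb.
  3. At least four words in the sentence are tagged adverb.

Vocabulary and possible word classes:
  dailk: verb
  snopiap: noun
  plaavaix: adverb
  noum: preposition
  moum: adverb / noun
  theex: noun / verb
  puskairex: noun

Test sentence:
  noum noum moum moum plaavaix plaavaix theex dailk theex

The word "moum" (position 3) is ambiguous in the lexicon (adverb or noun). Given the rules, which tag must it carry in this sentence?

adverb

Candidates per position — 1:noum {preposition}; 2:noum {preposition}; 3:moum {adverb,noun}; 4:moum {adverb,noun}; 5:plaavaix {adverb}; 6:plaavaix {adverb}; 7:theex {noun,verb}; 8:dailk {verb}; 9:theex {noun,verb}.
Position 3: noun is ruled out by rule 3; that leaves adverb.
Position 4: noun is ruled out by rule 3; that leaves adverb.
Position 7: verb is ruled out by rule 1; that leaves noun.
Position 9: verb is ruled out by rule 1; that leaves noun.
The unique satisfying tagging is: preposition preposition adverb adverb adverb adverb noun verb noun.
Verifying each rule — rule 1 ✓; rule 2 ✓; rule 3 ✓.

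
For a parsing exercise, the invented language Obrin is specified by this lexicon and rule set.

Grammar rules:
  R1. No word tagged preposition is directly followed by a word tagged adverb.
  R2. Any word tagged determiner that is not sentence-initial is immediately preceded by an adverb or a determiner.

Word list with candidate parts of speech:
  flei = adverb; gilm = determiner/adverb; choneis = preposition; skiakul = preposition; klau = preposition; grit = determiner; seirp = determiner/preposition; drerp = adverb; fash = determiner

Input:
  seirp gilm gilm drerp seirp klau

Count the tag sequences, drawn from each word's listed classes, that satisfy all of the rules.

8

Candidates per position — 1:seirp {determiner,preposition}; 2:gilm {determiner,adverb}; 3:gilm {determiner,adverb}; 4:drerp {adverb}; 5:seirp {determiner,preposition}; 6:klau {preposition}.
There are 16 candidate sequences in total.
Checking each against the rules leaves 8 sequences.
Count = 8.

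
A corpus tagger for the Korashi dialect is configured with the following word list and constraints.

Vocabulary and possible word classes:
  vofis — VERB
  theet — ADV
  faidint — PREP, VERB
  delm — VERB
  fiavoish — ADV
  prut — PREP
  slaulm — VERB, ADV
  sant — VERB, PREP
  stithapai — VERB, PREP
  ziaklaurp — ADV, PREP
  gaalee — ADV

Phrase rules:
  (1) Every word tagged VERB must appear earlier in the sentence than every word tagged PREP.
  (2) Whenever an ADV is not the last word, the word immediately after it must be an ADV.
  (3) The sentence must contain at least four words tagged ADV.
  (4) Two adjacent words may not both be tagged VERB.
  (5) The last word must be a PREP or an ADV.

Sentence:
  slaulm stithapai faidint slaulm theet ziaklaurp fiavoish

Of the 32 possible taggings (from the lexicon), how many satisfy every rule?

Candidates per position — 1:slaulm {VERB,ADV}; 2:stithapai {VERB,PREP}; 3:faidint {PREP,VERB}; 4:slaulm {VERB,ADV}; 5:theet {ADV}; 6:ziaklaurp {ADV,PREP}; 7:fiavoish {ADV}.
There are 32 candidate sequences in total.
The sequences that satisfy every rule: VERB PREP PREP ADV ADV ADV ADV.
Count = 1.

1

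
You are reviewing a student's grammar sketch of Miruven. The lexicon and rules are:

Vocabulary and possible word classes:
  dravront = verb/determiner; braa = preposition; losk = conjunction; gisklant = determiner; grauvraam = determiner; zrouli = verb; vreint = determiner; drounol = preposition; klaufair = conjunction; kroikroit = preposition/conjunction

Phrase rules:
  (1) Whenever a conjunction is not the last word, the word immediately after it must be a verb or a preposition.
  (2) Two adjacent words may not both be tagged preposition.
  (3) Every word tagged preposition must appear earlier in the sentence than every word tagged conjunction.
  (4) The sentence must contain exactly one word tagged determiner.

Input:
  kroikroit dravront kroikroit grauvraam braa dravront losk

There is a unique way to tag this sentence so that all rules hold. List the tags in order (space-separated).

Candidates per position — 1:kroikroit {preposition,conjunction}; 2:dravront {verb,determiner}; 3:kroikroit {preposition,conjunction}; 4:grauvraam {determiner}; 5:braa {preposition}; 6:dravront {verb,determiner}; 7:losk {conjunction}.
If word 1 were conjunction, no tagging could satisfy rule 3; so word 1 is preposition.
If word 2 were determiner, no tagging could satisfy rule 4; so word 2 is verb.
If word 3 were conjunction, no tagging could satisfy rule 1; so word 3 is preposition.
If word 6 were determiner, no tagging could satisfy rule 4; so word 6 is verb.
That leaves exactly one tagging: preposition verb preposition determiner preposition verb conjunction.
Rule-by-rule: rule 1 holds; rule 2 holds; rule 3 holds; rule 4 holds.

preposition verb preposition determiner preposition verb conjunction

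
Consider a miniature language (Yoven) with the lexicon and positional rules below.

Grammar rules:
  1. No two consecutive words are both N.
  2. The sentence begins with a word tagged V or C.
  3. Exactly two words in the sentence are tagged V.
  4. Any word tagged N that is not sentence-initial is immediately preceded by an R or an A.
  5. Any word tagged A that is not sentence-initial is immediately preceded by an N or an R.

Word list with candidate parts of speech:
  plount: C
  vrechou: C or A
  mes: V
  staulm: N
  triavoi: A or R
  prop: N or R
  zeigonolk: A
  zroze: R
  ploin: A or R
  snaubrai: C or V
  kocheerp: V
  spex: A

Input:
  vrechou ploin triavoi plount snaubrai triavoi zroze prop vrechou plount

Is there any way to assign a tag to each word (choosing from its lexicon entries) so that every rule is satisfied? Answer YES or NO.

Candidates per position — 1:vrechou {C,A}; 2:ploin {A,R}; 3:triavoi {A,R}; 4:plount {C}; 5:snaubrai {C,V}; 6:triavoi {A,R}; 7:zroze {R}; 8:prop {N,R}; 9:vrechou {C,A}; 10:plount {C}.
Rule 3 cannot be satisfied by any choice of tags from the lexicon.
So there is no consistent tagging.

NO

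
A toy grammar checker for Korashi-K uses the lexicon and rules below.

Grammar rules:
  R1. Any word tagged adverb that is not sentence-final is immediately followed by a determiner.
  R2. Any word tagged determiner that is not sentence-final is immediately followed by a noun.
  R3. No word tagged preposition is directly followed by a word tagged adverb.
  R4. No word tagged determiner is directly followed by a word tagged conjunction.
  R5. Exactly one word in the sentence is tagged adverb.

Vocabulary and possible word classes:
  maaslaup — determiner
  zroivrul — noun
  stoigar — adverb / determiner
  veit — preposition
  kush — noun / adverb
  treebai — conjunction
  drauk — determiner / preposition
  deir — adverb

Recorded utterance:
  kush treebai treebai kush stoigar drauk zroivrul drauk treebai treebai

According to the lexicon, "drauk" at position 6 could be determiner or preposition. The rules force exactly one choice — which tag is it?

determiner

Candidates per position — 1:kush {noun,adverb}; 2:treebai {conjunction}; 3:treebai {conjunction}; 4:kush {noun,adverb}; 5:stoigar {adverb,determiner}; 6:drauk {determiner,preposition}; 7:zroivrul {noun}; 8:drauk {determiner,preposition}; 9:treebai {conjunction}; 10:treebai {conjunction}.
Position 1: adverb is ruled out by rule 1; that leaves noun.
Position 5: determiner is ruled out by rule 2; that leaves adverb.
Position 6: preposition is ruled out by rule 1; that leaves determiner.
Position 8: determiner is ruled out by rule 2; that leaves preposition.
Position 4: adverb is ruled out by rule 1; that leaves noun.
That leaves exactly one tagging: noun conjunction conjunction noun adverb determiner noun preposition conjunction conjunction.
Rule-by-rule: rule 1 satisfied; rule 2 satisfied; rule 3 satisfied; rule 4 satisfied; rule 5 satisfied.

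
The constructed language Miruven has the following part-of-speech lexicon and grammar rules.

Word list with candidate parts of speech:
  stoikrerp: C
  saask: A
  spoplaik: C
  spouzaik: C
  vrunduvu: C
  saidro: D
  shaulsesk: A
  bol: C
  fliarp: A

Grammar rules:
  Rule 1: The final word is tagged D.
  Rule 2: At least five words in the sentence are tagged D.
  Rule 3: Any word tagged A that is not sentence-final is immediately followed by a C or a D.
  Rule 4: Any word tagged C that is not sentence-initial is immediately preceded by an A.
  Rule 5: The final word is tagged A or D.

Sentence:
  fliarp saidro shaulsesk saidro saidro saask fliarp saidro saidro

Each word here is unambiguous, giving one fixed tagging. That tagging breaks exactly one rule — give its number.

Fixed tagging: A D A D D A A D D.
Rule check: R1 ok, R2 ok, R3 fails, R4 ok, R5 ok.
Only rule 3 fails.

3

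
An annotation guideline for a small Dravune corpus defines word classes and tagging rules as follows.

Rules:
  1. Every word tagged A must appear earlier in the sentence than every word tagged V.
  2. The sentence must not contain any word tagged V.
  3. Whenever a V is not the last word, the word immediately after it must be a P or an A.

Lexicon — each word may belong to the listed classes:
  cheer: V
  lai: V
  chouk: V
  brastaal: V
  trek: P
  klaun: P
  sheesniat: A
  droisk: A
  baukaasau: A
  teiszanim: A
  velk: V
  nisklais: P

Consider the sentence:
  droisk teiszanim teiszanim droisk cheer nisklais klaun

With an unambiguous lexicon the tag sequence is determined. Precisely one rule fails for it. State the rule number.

Fixed tagging: A A A A V P P.
Applying the rules: R1 holds, R2 violated, R3 holds.
Only rule 2 fails.

2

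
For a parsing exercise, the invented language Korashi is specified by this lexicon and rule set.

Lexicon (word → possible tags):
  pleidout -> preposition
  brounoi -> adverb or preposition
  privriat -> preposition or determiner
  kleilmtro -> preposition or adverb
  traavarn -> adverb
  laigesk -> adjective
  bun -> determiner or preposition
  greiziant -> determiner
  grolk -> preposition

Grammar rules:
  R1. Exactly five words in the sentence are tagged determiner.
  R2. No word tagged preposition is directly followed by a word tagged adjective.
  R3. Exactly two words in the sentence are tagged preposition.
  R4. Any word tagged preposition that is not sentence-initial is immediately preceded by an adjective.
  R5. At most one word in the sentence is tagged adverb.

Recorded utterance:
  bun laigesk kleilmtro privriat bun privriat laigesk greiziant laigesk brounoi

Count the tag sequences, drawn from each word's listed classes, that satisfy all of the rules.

Candidates per position — 1:bun {determiner,preposition}; 2:laigesk {adjective}; 3:kleilmtro {preposition,adverb}; 4:privriat {preposition,determiner}; 5:bun {determiner,preposition}; 6:privriat {preposition,determiner}; 7:laigesk {adjective}; 8:greiziant {determiner}; 9:laigesk {adjective}; 10:brounoi {adverb,preposition}.
There are 64 candidate sequences in total.
The sequences that satisfy every rule: determiner adjective preposition determiner determiner determiner adjective determiner adjective preposition.
Count = 1.

1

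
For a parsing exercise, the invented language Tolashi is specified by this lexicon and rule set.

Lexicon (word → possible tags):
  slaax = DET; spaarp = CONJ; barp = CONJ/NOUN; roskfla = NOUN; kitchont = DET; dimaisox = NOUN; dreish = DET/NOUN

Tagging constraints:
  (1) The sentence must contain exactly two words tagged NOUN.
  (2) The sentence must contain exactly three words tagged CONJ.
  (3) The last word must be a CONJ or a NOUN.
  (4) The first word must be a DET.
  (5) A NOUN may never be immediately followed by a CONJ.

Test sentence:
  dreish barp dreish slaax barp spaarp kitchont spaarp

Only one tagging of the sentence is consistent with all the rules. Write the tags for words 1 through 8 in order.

Candidates per position — 1:dreish {DET,NOUN}; 2:barp {CONJ,NOUN}; 3:dreish {DET,NOUN}; 4:slaax {DET}; 5:barp {CONJ,NOUN}; 6:spaarp {CONJ}; 7:kitchont {DET}; 8:spaarp {CONJ}.
Position 1: tagging it NOUN would leave rule 4 unsatisfiable, so it must be DET.
Position 5: tagging it NOUN would leave rule 5 unsatisfiable, so it must be CONJ.
Position 2: tagging it CONJ would leave rule 1 unsatisfiable, so it must be NOUN.
Position 3: tagging it DET would leave rule 1 unsatisfiable, so it must be NOUN.
The only consistent sequence is: DET NOUN NOUN DET CONJ CONJ DET CONJ.
Verifying each rule — rule 1 satisfied; rule 2 satisfied; rule 3 satisfied; rule 4 satisfied; rule 5 satisfied.

DET NOUN NOUN DET CONJ CONJ DET CONJ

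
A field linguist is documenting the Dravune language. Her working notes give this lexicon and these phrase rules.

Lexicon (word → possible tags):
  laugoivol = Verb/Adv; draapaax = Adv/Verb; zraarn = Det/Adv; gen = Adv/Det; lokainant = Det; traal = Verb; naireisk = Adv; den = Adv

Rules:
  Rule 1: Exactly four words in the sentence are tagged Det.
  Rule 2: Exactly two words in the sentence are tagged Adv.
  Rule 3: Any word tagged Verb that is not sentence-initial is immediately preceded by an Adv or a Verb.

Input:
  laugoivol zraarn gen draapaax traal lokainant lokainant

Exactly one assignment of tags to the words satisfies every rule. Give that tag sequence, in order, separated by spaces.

Candidates per position — 1:laugoivol {Verb,Adv}; 2:zraarn {Det,Adv}; 3:gen {Adv,Det}; 4:draapaax {Adv,Verb}; 5:traal {Verb}; 6:lokainant {Det}; 7:lokainant {Det}.
Position 2: tagging it Adv would leave rule 1 unsatisfiable, so it must be Det.
Position 3: tagging it Adv would leave rule 1 unsatisfiable, so it must be Det.
Position 4: tagging it Verb would leave rule 2 unsatisfiable, so it must be Adv.
Position 1: tagging it Verb would leave rule 2 unsatisfiable, so it must be Adv.
That leaves exactly one tagging: Adv Det Det Adv Verb Det Det.
Checking: rule 1 ✓; rule 2 ✓; rule 3 ✓.

Adv Det Det Adv Verb Det Det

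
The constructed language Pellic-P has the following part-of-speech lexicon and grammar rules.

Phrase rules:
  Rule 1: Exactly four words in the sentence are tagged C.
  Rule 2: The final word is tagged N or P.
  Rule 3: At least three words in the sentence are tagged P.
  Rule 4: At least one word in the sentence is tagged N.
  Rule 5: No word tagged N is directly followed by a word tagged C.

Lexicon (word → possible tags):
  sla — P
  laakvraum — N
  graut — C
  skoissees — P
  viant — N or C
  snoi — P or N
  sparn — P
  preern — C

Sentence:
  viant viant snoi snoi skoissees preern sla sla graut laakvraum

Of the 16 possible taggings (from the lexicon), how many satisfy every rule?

4

Candidates per position — 1:viant {N,C}; 2:viant {N,C}; 3:snoi {P,N}; 4:snoi {P,N}; 5:skoissees {P}; 6:preern {C}; 7:sla {P}; 8:sla {P}; 9:graut {C}; 10:laakvraum {N}.
There are 16 candidate sequences in total.
The sequences that satisfy every rule: C C P P P C P P C N; C C P N P C P P C N; C C N P P C P P C N; C C N N P C P P C N.
Count = 4.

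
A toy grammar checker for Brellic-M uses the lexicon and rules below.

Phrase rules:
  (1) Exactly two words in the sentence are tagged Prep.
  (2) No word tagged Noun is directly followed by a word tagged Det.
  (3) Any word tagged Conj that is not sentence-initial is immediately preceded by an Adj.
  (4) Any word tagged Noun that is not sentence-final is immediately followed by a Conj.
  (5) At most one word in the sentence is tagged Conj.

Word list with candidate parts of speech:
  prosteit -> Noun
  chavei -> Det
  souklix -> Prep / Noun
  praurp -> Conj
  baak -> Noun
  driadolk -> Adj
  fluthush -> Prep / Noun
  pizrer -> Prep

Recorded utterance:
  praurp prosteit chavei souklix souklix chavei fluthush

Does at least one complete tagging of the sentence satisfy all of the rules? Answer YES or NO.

Candidates per position — 1:praurp {Conj}; 2:prosteit {Noun}; 3:chavei {Det}; 4:souklix {Prep,Noun}; 5:souklix {Prep,Noun}; 6:chavei {Det}; 7:fluthush {Prep,Noun}.
Rule 2 cannot be satisfied by any choice of tags from the lexicon.
So there is no consistent tagging.

NO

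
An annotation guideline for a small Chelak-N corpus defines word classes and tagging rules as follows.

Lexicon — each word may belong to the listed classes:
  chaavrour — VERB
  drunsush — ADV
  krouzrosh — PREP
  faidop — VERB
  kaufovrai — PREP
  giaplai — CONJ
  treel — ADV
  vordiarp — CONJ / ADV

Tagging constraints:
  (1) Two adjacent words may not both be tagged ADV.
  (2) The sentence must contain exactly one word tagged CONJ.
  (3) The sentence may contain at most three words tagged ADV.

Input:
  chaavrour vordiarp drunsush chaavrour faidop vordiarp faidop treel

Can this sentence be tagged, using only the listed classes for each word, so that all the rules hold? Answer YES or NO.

Candidates per position — 1:chaavrour {VERB}; 2:vordiarp {CONJ,ADV}; 3:drunsush {ADV}; 4:chaavrour {VERB}; 5:faidop {VERB}; 6:vordiarp {CONJ,ADV}; 7:faidop {VERB}; 8:treel {ADV}.
One satisfying assignment: VERB CONJ ADV VERB VERB ADV VERB ADV.
Rule-by-rule: rule 1 holds; rule 2 holds; rule 3 holds.

YES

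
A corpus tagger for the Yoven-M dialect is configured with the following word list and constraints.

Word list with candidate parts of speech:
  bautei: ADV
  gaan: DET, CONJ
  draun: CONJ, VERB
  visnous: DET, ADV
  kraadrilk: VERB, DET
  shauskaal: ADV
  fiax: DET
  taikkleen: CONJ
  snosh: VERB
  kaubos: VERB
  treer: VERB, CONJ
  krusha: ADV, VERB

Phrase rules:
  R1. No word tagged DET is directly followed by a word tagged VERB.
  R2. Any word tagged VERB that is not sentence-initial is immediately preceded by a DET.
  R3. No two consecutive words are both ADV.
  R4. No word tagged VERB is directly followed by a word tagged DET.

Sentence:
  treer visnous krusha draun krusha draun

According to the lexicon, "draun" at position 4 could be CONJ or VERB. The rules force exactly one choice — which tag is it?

CONJ

Candidates per position — 1:treer {VERB,CONJ}; 2:visnous {DET,ADV}; 3:krusha {ADV,VERB}; 4:draun {CONJ,VERB}; 5:krusha {ADV,VERB}; 6:draun {CONJ,VERB}.
Position 4: tagging it VERB would leave rule 2 unsatisfiable, so it must be CONJ.
Position 5: tagging it VERB would leave rule 2 unsatisfiable, so it must be ADV.
Position 6: tagging it VERB would leave rule 2 unsatisfiable, so it must be CONJ.
The remaining ambiguous positions (1, 2, 3) are resolved jointly — only one combination satisfies every rule.
That leaves exactly one tagging: CONJ DET ADV CONJ ADV CONJ.
Checking: rule 1 holds; rule 2 holds; rule 3 holds; rule 4 holds.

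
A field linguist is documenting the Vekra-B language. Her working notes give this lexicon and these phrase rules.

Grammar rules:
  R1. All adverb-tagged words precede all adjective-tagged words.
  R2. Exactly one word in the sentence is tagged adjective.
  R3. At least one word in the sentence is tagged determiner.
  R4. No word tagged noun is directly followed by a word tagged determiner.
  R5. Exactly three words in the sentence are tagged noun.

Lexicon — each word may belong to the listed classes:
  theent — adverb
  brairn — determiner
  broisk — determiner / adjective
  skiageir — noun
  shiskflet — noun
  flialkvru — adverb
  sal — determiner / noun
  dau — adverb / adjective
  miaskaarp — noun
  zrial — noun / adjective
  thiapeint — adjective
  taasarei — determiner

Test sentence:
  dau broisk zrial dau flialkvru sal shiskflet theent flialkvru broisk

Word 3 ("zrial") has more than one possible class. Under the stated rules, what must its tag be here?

noun

Candidates per position — 1:dau {adverb,adjective}; 2:broisk {determiner,adjective}; 3:zrial {noun,adjective}; 4:dau {adverb,adjective}; 5:flialkvru {adverb}; 6:sal {determiner,noun}; 7:shiskflet {noun}; 8:theent {adverb}; 9:flialkvru {adverb}; 10:broisk {determiner,adjective}.
Position 1: adjective is ruled out by rule 1; that leaves adverb.
Position 2: adjective is ruled out by rule 1; that leaves determiner.
Position 3: adjective is ruled out by rule 1; that leaves noun.
Position 4: adjective is ruled out by rule 1; that leaves adverb.
Position 6: determiner is ruled out by rule 5; that leaves noun.
Position 10: determiner is ruled out by rule 2; that leaves adjective.
The only consistent sequence is: adverb determiner noun adverb adverb noun noun adverb adverb adjective.
Rule-by-rule: rule 1 ✓; rule 2 ✓; rule 3 ✓; rule 4 ✓; rule 5 ✓.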